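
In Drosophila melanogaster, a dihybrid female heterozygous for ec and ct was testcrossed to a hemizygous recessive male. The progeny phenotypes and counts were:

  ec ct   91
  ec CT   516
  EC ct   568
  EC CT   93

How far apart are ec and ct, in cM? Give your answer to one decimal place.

14.5 cM

The two most frequent classes, EC ct (568) and ec CT (516), are the parental types, so the F1 was EC ct / ec CT.
The recombinant classes are EC CT and ec ct: 93 + 91 = 184.
Recombination frequency = 184/1268 = 0.1451 ≈ 14.5%, i.e. 14.5 cM.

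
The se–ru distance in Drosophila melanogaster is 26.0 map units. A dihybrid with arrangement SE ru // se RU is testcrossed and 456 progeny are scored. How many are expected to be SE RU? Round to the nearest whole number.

59

A map distance of 26.0 map units corresponds to a recombination frequency of 0.260.
The F1 is SE ru / se RU, so SE RU is a recombinant gamete class with expected frequency r/2 = 0.260/2 = 0.1300.
Expected number = 0.1300 × 456 = 59.28 ≈ 59.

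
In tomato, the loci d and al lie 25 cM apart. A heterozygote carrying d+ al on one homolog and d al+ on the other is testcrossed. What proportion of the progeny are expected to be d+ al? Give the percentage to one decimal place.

37.5%

A map distance of 25 cM corresponds to a recombination frequency of 0.250.
The F1 is d+ al / d al+, so d+ al is a parental gamete class with expected frequency (1 − r)/2 = 0.750/2 = 0.3750.
That is 0.3750 = 37.5% of the progeny.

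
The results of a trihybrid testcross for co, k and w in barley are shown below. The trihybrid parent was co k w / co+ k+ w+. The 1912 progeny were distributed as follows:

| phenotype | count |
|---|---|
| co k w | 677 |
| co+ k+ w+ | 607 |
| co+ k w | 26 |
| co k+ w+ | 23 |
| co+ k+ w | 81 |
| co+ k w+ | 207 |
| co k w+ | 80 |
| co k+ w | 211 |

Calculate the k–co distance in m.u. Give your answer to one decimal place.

The two rarest classes, co+ k w and co k+ w+, are the double crossovers. Comparing them with the parentals, only the co allele has switched, so co is the middle locus and the order is w – co – k.
Crossovers in the co–k interval produce the single-crossover classes co k+ w and co+ k w+ (211 + 207 = 418) plus the double crossovers (49).
RF(co–k) = (418 + 49) / 1912 = 467/1912 = 0.2442 → 24.4 m.u.

24.4 m.u.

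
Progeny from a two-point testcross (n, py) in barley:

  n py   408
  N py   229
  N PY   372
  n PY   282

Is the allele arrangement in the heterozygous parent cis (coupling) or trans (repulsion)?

cis

The two most frequent classes are N PY (372) and n py (408); these are the parental (non-recombinant) types.
So the F1 carried N PY on one chromosome and n py on the other — the recessive alleles are on the same chromosome (cis / coupling).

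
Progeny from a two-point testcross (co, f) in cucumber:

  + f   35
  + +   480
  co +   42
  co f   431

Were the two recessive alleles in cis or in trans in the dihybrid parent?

cis

The two most frequent classes are + + (480) and co f (431); these are the parental (non-recombinant) types.
So the F1 carried + + on one chromosome and co f on the other — the recessive alleles are on the same chromosome (cis / coupling).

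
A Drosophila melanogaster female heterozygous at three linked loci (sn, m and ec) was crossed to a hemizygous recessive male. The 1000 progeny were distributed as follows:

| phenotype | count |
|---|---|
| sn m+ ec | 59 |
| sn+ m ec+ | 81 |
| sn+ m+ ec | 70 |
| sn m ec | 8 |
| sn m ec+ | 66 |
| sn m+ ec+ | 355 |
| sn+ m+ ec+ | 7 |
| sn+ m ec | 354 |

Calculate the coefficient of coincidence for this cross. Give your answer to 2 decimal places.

The two most frequent reciprocal classes, sn m+ ec+ and sn+ m ec, are the parental types, so the F1 was sn m+ ec+ / sn+ m ec.
The two rarest classes, sn+ m+ ec+ and sn m ec, are the double crossovers. Comparing them with the parentals, only the sn allele has switched, so sn is the middle locus and the order is ec – sn – m.
ec–sn: (140 + 15)/1000 = 0.1550; sn–m: (136 + 15)/1000 = 0.1510.
Expected DCO frequency = 0.1550 × 0.1510 ≈ 0.02340; observed = 15/1000 ≈ 0.01500.
Coefficient of coincidence = 0.01500/0.02340 ≈ 0.64.

0.64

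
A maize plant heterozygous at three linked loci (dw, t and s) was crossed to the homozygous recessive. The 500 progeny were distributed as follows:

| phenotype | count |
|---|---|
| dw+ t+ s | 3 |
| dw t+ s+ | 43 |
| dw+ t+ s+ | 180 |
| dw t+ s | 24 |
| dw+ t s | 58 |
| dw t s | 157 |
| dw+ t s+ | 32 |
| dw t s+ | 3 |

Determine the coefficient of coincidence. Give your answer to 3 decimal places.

The two most frequent reciprocal classes, dw+ t+ s+ and dw t s, are the parental types, so the F1 was dw+ t+ s+ / dw t s.
The two rarest classes, dw+ t+ s and dw t s+, are the double crossovers. Comparing them with the parentals, only the s allele has switched, so s is the middle locus and the order is t – s – dw.
t–s: (56 + 6)/500 = 0.1240; s–dw: (101 + 6)/500 = 0.2140.
Expected DCO frequency = 0.1240 × 0.2140 ≈ 0.02654; observed = 6/500 ≈ 0.01200.
Coefficient of coincidence = 0.01200/0.02654 ≈ 0.452.

0.452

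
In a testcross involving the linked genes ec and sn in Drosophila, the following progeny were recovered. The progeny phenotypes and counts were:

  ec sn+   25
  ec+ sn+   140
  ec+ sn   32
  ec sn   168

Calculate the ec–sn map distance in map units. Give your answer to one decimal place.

The two most frequent classes, ec+ sn+ (140) and ec sn (168), are the parental types, so the F1 was ec+ sn+ / ec sn.
The recombinant classes are ec+ sn and ec sn+: 32 + 25 = 57.
Recombination frequency = 57/365 = 0.1562 ≈ 15.6%, i.e. 15.6 map units.

15.6 map units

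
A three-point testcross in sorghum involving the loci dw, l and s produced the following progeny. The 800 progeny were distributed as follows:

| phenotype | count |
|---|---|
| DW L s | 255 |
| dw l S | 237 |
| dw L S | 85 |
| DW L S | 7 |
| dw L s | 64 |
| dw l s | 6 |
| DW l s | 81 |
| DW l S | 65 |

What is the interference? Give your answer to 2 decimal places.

The two most frequent reciprocal classes, dw l S and DW L s, are the parental types, so the F1 was dw l S / DW L s.
The two rarest classes, dw l s and DW L S, are the double crossovers. Comparing them with the parentals, only the s allele has switched, so s is the middle locus and the order is l – s – dw.
l–s: (166 + 13)/800 = 0.2238; s–dw: (129 + 13)/800 = 0.1775.
Expected DCO frequency = 0.2238 × 0.1775 ≈ 0.03972; observed = 13/800 ≈ 0.01625.
Coefficient of coincidence = 0.01625/0.03972 ≈ 0.41; interference = 1 − 0.41 = 0.59.

0.59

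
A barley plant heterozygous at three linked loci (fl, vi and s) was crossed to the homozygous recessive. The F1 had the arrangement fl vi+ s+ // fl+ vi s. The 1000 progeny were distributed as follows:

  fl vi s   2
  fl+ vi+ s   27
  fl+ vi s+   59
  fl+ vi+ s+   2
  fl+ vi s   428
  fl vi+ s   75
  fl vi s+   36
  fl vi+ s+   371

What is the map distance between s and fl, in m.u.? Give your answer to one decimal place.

The two rarest classes, fl+ vi+ s+ and fl vi s, are the double crossovers. Comparing them with the parentals, only the fl allele has switched, so fl is the middle locus and the order is s – fl – vi.
Crossovers in the s–fl interval produce the single-crossover classes fl vi+ s and fl+ vi s+ (75 + 59 = 134) plus the double crossovers (4).
RF(s–fl) = (134 + 4) / 1000 = 138/1000 = 0.1380 → 13.8 m.u.

13.8 m.u.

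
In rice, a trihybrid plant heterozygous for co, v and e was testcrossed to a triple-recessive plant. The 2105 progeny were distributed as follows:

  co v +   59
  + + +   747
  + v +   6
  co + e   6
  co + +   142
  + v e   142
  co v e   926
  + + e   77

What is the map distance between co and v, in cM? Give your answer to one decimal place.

The two most frequent reciprocal classes, co v e and + + +, are the parental types, so the F1 was co v e / + + +.
The two rarest classes, co + e and + v +, are the double crossovers. Comparing them with the parentals, only the v allele has switched, so v is the middle locus and the order is e – v – co.
Crossovers in the v–co interval produce the single-crossover classes + v e and co + + (142 + 142 = 284) plus the double crossovers (12).
RF(v–co) = (284 + 12) / 2105 = 296/2105 = 0.1406 → 14.1 cM.

14.1 cM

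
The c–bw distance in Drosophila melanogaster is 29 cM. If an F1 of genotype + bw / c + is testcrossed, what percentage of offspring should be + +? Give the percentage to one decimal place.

14.5%

A map distance of 29 cM corresponds to a recombination frequency of 0.290.
The F1 is + bw / c +, so + + is a recombinant gamete class with expected frequency r/2 = 0.290/2 = 0.1450.
That is 0.1450 = 14.5% of the progeny.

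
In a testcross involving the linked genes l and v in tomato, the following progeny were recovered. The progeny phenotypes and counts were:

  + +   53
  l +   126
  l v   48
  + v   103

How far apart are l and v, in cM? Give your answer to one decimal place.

30.6 cM

The two most frequent classes, + v (103) and l + (126), are the parental types, so the F1 was + v / l +.
The recombinant classes are + + and l v: 53 + 48 = 101.
Recombination frequency = 101/330 = 0.3061 ≈ 30.6%, i.e. 30.6 cM.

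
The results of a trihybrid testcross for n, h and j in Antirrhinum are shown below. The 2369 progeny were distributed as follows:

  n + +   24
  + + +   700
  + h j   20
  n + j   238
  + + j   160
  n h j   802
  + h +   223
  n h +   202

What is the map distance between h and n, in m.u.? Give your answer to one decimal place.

The two most frequent reciprocal classes, + + + and n h j, are the parental types, so the F1 was + + + / n h j.
The two rarest classes, n + + and + h j, are the double crossovers. Comparing them with the parentals, only the n allele has switched, so n is the middle locus and the order is h – n – j.
Crossovers in the h–n interval produce the single-crossover classes + h + and n + j (223 + 238 = 461) plus the double crossovers (44).
RF(h–n) = (461 + 44) / 2369 = 505/2369 = 0.2132 → 21.3 m.u.

21.3 m.u.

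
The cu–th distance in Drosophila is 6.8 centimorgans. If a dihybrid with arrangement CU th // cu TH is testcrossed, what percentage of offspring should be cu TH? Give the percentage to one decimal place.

46.6%

A map distance of 6.8 centimorgans corresponds to a recombination frequency of 0.068.
The F1 is CU th / cu TH, so cu TH is a parental gamete class with expected frequency (1 − r)/2 = 0.932/2 = 0.4660.
That is 0.4660 = 46.6% of the progeny.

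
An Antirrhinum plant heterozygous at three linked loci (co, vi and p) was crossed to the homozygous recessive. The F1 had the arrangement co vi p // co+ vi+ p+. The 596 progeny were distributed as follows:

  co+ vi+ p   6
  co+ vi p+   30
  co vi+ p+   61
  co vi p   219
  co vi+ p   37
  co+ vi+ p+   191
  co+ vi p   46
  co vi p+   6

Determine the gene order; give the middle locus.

p

The two rarest classes, co vi p+ and co+ vi+ p, are the double crossovers. Comparing them with the parentals, only the p allele has switched, so p is the middle locus and the order is co – p – vi.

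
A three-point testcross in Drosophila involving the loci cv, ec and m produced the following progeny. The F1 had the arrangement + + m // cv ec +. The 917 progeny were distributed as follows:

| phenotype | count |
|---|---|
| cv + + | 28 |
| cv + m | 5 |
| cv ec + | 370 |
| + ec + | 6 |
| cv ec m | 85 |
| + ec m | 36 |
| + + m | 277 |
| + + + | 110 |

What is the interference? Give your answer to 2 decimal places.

0.35

The two rarest classes, cv + m and + ec +, are the double crossovers. Comparing them with the parentals, only the cv allele has switched, so cv is the middle locus and the order is ec – cv – m.
ec–cv: (64 + 11)/917 = 0.0818; cv–m: (195 + 11)/917 = 0.2246.
Expected DCO frequency = 0.0818 × 0.2246 ≈ 0.01837; observed = 11/917 ≈ 0.01200.
Coefficient of coincidence = 0.01200/0.01837 ≈ 0.65; interference = 1 − 0.65 = 0.35.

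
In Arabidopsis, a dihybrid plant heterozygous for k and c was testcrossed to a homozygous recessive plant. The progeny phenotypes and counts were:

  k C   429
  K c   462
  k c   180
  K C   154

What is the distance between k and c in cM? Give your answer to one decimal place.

The two most frequent classes, K c (462) and k C (429), are the parental types, so the F1 was K c / k C.
The recombinant classes are K C and k c: 154 + 180 = 334.
Recombination frequency = 334/1225 = 0.2727 ≈ 27.3%, i.e. 27.3 cM.

27.3 cM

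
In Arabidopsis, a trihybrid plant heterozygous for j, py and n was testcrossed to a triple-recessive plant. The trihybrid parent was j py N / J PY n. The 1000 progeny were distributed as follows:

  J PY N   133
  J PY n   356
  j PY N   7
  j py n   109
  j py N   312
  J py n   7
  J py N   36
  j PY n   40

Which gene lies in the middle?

py

The two rarest classes, j PY N and J py n, are the double crossovers. Comparing them with the parentals, only the py allele has switched, so py is the middle locus and the order is n – py – j.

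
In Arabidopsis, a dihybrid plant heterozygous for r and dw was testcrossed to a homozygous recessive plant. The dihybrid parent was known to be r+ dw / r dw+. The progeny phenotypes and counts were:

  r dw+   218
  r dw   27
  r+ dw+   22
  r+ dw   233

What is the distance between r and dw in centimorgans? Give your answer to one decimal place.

9.8 centimorgans

The recombinant classes are r+ dw+ and r dw: 22 + 27 = 49.
Recombination frequency = 49/500 = 0.0980 ≈ 9.8%, i.e. 9.8 centimorgans.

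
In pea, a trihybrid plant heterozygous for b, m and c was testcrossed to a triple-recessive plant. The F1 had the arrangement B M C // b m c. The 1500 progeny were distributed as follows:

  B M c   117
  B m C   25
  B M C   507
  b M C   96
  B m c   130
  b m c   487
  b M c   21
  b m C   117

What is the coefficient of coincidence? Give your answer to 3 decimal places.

The two rarest classes, B m C and b M c, are the double crossovers. Comparing them with the parentals, only the m allele has switched, so m is the middle locus and the order is c – m – b.
c–m: (234 + 46)/1500 = 0.1867; m–b: (226 + 46)/1500 = 0.1813.
Expected DCO frequency = 0.1867 × 0.1813 ≈ 0.03385; observed = 46/1500 ≈ 0.03067.
Coefficient of coincidence = 0.03067/0.03385 ≈ 0.906.

0.906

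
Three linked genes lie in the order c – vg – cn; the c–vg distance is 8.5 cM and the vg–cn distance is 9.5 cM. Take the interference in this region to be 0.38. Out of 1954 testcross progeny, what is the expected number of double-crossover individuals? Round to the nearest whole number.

Map distances give recombination frequencies of 0.085 and 0.095 for the two intervals.
With interference 0.38 (so coincidence = 0.62), expected double-crossover frequency = 0.085 × 0.095 × 0.62 = 0.00501.
Expected number = 0.00501 × 1954 = 9.78 ≈ 10.

10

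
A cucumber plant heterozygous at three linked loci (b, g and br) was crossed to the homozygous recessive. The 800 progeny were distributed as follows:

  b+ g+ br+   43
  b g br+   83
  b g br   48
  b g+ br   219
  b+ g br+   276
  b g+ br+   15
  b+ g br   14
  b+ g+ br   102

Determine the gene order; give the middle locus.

br

The two most frequent reciprocal classes, b+ g br+ and b g+ br, are the parental types, so the F1 was b+ g br+ / b g+ br.
The two rarest classes, b+ g br and b g+ br+, are the double crossovers. Comparing them with the parentals, only the br allele has switched, so br is the middle locus and the order is g – br – b.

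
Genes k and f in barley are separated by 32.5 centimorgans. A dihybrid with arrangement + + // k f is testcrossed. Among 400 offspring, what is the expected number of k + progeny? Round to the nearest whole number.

A map distance of 32.5 centimorgans corresponds to a recombination frequency of 0.325.
The F1 is + + / k f, so k + is a recombinant gamete class with expected frequency r/2 = 0.325/2 = 0.1625.
Expected number = 0.1625 × 400 = 65.00 ≈ 65.

65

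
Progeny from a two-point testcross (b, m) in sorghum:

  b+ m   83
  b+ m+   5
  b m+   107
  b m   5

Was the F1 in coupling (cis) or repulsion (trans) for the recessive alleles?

The two most frequent classes are b+ m (83) and b m+ (107); these are the parental (non-recombinant) types.
So the F1 carried b+ m on one chromosome and b m+ on the other — the recessive alleles are on opposite chromosomes (trans / repulsion).

trans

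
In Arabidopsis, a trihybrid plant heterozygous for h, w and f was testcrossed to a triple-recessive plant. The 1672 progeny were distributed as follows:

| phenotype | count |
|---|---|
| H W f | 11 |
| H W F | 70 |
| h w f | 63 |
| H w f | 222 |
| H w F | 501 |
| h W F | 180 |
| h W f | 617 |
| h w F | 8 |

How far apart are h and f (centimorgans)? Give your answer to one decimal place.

The two most frequent reciprocal classes, h W f and H w F, are the parental types, so the F1 was h W f / H w F.
The two rarest classes, H W f and h w F, are the double crossovers. Comparing them with the parentals, only the h allele has switched, so h is the middle locus and the order is f – h – w.
Crossovers in the f–h interval produce the single-crossover classes h W F and H w f (180 + 222 = 402) plus the double crossovers (19).
RF(f–h) = (402 + 19) / 1672 = 421/1672 = 0.2518 → 25.2 centimorgans.

25.2 centimorgans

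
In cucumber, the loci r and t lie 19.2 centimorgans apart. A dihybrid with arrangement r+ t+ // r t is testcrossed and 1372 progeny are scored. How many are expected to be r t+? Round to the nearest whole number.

A map distance of 19.2 centimorgans corresponds to a recombination frequency of 0.192.
The F1 is r+ t+ / r t, so r t+ is a recombinant gamete class with expected frequency r/2 = 0.192/2 = 0.0960.
Expected number = 0.0960 × 1372 = 131.71 ≈ 132.

132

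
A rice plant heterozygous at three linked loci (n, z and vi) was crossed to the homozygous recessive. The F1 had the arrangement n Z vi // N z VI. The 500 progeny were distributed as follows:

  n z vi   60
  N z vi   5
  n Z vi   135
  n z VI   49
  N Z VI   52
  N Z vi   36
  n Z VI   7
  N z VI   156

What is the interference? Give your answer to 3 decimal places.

The two rarest classes, n Z VI and N z vi, are the double crossovers. Comparing them with the parentals, only the vi allele has switched, so vi is the middle locus and the order is n – vi – z.
n–vi: (85 + 12)/500 = 0.1940; vi–z: (112 + 12)/500 = 0.2480.
Expected DCO frequency = 0.1940 × 0.2480 ≈ 0.04811; observed = 12/500 ≈ 0.02400.
Coefficient of coincidence = 0.02400/0.04811 ≈ 0.499; interference = 1 − 0.499 = 0.501.

0.501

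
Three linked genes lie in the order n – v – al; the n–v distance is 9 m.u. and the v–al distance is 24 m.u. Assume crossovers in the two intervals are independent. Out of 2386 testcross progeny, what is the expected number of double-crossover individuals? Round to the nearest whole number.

Map distances give recombination frequencies of 0.090 and 0.240 for the two intervals.
With no interference, expected double-crossover frequency = 0.090 × 0.240 = 0.02160.
Expected number = 0.02160 × 2386 = 51.54 ≈ 52.

52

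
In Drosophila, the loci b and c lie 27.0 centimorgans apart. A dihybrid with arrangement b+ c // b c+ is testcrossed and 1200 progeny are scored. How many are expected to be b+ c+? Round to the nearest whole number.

A map distance of 27.0 centimorgans corresponds to a recombination frequency of 0.270.
The F1 is b+ c / b c+, so b+ c+ is a recombinant gamete class with expected frequency r/2 = 0.270/2 = 0.1350.
Expected number = 0.1350 × 1200 = 162.00 ≈ 162.

162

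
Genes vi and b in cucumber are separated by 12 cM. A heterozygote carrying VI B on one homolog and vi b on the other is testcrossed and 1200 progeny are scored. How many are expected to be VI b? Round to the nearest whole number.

A map distance of 12 cM corresponds to a recombination frequency of 0.120.
The F1 is VI B / vi b, so VI b is a recombinant gamete class with expected frequency r/2 = 0.120/2 = 0.0600.
Expected number = 0.0600 × 1200 = 72.00 ≈ 72.

72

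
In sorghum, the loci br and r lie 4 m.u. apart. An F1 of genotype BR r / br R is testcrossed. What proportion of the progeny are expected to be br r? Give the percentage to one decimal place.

2.0%

A map distance of 4 m.u. corresponds to a recombination frequency of 0.040.
The F1 is BR r / br R, so br r is a recombinant gamete class with expected frequency r/2 = 0.040/2 = 0.0200.
That is 0.0200 = 2.0% of the progeny.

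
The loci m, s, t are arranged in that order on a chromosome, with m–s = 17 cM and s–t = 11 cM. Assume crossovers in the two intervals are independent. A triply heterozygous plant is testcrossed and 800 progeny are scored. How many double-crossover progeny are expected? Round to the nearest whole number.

15

Map distances give recombination frequencies of 0.170 and 0.110 for the two intervals.
With no interference, expected double-crossover frequency = 0.170 × 0.110 = 0.01870.
Expected number = 0.01870 × 800 = 14.96 ≈ 15.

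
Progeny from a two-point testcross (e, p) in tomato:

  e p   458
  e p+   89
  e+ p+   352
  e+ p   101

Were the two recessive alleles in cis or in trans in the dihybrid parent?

cis

The two most frequent classes are e+ p+ (352) and e p (458); these are the parental (non-recombinant) types.
So the F1 carried e+ p+ on one chromosome and e p on the other — the recessive alleles are on the same chromosome (cis / coupling).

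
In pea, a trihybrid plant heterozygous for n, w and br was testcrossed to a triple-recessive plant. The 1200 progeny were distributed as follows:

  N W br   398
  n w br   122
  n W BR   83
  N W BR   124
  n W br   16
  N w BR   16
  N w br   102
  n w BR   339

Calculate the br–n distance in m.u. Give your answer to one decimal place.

23.2 m.u.

The two most frequent reciprocal classes, N W br and n w BR, are the parental types, so the F1 was N W br / n w BR.
The two rarest classes, n W br and N w BR, are the double crossovers. Comparing them with the parentals, only the n allele has switched, so n is the middle locus and the order is br – n – w.
Crossovers in the br–n interval produce the single-crossover classes N W BR and n w br (124 + 122 = 246) plus the double crossovers (32).
RF(br–n) = (246 + 32) / 1200 = 278/1200 = 0.2317 → 23.2 m.u.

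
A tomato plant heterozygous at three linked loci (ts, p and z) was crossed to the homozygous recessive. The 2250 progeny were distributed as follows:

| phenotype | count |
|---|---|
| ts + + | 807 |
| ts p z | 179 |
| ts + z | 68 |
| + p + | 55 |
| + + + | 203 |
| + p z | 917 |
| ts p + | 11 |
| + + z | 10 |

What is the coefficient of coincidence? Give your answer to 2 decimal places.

The two most frequent reciprocal classes, ts + + and + p z, are the parental types, so the F1 was ts + + / + p z.
The two rarest classes, ts p + and + + z, are the double crossovers. Comparing them with the parentals, only the p allele has switched, so p is the middle locus and the order is ts – p – z.
ts–p: (382 + 21)/2250 = 0.1791; p–z: (123 + 21)/2250 = 0.0640.
Expected DCO frequency = 0.1791 × 0.0640 ≈ 0.01146; observed = 21/2250 ≈ 0.00933.
Coefficient of coincidence = 0.00933/0.01146 ≈ 0.81.

0.81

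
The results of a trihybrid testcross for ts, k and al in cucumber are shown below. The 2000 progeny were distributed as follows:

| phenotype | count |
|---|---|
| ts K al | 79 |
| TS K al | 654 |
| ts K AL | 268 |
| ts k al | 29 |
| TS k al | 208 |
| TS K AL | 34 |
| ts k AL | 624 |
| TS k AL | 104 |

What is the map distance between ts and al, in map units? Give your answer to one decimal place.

12.3 map units

The two most frequent reciprocal classes, ts k AL and TS K al, are the parental types, so the F1 was ts k AL / TS K al.
The two rarest classes, ts k al and TS K AL, are the double crossovers. Comparing them with the parentals, only the al allele has switched, so al is the middle locus and the order is ts – al – k.
Crossovers in the ts–al interval produce the single-crossover classes TS k AL and ts K al (104 + 79 = 183) plus the double crossovers (63).
RF(ts–al) = (183 + 63) / 2000 = 246/2000 = 0.1230 → 12.3 map units.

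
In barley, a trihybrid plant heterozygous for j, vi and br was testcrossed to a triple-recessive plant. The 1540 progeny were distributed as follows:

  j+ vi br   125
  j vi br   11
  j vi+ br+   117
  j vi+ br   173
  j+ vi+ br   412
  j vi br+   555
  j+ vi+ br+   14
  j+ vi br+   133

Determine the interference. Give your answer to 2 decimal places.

0.56

The two most frequent reciprocal classes, j vi br+ and j+ vi+ br, are the parental types, so the F1 was j vi br+ / j+ vi+ br.
The two rarest classes, j vi br and j+ vi+ br+, are the double crossovers. Comparing them with the parentals, only the br allele has switched, so br is the middle locus and the order is vi – br – j.
vi–br: (242 + 25)/1540 = 0.1734; br–j: (306 + 25)/1540 = 0.2149.
Expected DCO frequency = 0.1734 × 0.2149 ≈ 0.03726; observed = 25/1540 ≈ 0.01623.
Coefficient of coincidence = 0.01623/0.03726 ≈ 0.44; interference = 1 − 0.44 = 0.56.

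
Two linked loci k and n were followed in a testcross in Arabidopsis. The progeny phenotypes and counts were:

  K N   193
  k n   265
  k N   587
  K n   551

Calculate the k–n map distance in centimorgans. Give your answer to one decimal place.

The two most frequent classes, K n (551) and k N (587), are the parental types, so the F1 was K n / k N.
The recombinant classes are K N and k n: 193 + 265 = 458.
Recombination frequency = 458/1596 = 0.2870 ≈ 28.7%, i.e. 28.7 centimorgans.

28.7 centimorgans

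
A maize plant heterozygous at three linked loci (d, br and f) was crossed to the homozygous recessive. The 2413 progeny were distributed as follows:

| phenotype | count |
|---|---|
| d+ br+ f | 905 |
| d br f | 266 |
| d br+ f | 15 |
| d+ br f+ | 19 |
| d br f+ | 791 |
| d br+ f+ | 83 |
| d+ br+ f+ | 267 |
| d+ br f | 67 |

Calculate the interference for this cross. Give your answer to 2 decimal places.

0.21

The two most frequent reciprocal classes, d+ br+ f and d br f+, are the parental types, so the F1 was d+ br+ f / d br f+.
The two rarest classes, d br+ f and d+ br f+, are the double crossovers. Comparing them with the parentals, only the d allele has switched, so d is the middle locus and the order is f – d – br.
f–d: (533 + 34)/2413 = 0.2350; d–br: (150 + 34)/2413 = 0.0763.
Expected DCO frequency = 0.2350 × 0.0763 ≈ 0.01793; observed = 34/2413 ≈ 0.01409.
Coefficient of coincidence = 0.01409/0.01793 ≈ 0.79; interference = 1 − 0.79 = 0.21.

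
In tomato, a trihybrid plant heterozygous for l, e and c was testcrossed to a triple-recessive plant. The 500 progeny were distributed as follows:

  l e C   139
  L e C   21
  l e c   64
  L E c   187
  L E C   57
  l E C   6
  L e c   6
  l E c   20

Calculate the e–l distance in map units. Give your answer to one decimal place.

The two most frequent reciprocal classes, l e C and L E c, are the parental types, so the F1 was l e C / L E c.
The two rarest classes, l E C and L e c, are the double crossovers. Comparing them with the parentals, only the e allele has switched, so e is the middle locus and the order is l – e – c.
Crossovers in the l–e interval produce the single-crossover classes L e C and l E c (21 + 20 = 41) plus the double crossovers (12).
RF(l–e) = (41 + 12) / 500 = 53/500 = 0.1060 → 10.6 map units.

10.6 map units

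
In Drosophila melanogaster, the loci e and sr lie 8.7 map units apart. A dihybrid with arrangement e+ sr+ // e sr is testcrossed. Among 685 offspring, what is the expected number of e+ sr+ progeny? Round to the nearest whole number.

A map distance of 8.7 map units corresponds to a recombination frequency of 0.087.
The F1 is e+ sr+ / e sr, so e+ sr+ is a parental gamete class with expected frequency (1 − r)/2 = 0.913/2 = 0.4565.
Expected number = 0.4565 × 685 = 312.70 ≈ 313.

313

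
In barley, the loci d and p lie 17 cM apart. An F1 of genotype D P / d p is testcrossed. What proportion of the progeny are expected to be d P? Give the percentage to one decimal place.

8.5%

A map distance of 17 cM corresponds to a recombination frequency of 0.170.
The F1 is D P / d p, so d P is a recombinant gamete class with expected frequency r/2 = 0.170/2 = 0.0850.
That is 0.0850 = 8.5% of the progeny.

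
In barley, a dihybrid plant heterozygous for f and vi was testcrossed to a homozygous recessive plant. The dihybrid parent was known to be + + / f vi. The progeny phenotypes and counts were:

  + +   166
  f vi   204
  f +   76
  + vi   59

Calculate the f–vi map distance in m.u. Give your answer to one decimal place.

26.7 m.u.

The recombinant classes are + vi and f +: 59 + 76 = 135.
Recombination frequency = 135/505 = 0.2673 ≈ 26.7%, i.e. 26.7 m.u.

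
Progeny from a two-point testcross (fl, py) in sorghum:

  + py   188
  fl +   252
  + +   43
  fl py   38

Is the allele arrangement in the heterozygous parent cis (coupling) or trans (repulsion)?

trans

The two most frequent classes are + py (188) and fl + (252); these are the parental (non-recombinant) types.
So the F1 carried + py on one chromosome and fl + on the other — the recessive alleles are on opposite chromosomes (trans / repulsion).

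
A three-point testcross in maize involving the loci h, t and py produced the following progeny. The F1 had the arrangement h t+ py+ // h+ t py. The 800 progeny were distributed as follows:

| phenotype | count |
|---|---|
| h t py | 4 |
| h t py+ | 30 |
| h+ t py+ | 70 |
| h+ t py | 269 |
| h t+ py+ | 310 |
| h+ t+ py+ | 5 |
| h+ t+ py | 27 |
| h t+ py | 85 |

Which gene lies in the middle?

h

The two rarest classes, h+ t+ py+ and h t py, are the double crossovers. Comparing them with the parentals, only the h allele has switched, so h is the middle locus and the order is t – h – py.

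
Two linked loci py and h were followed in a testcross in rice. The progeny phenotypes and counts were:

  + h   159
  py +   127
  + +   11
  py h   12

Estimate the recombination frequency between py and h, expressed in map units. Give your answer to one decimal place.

The two most frequent classes, + h (159) and py + (127), are the parental types, so the F1 was + h / py +.
The recombinant classes are + + and py h: 11 + 12 = 23.
Recombination frequency = 23/309 = 0.0744 ≈ 7.4%, i.e. 7.4 map units.

7.4 map units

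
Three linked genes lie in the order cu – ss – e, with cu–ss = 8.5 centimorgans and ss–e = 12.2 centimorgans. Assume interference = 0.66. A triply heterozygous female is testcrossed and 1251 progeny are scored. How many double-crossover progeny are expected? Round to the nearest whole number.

4

Map distances give recombination frequencies of 0.085 and 0.122 for the two intervals.
With interference 0.66 (so coincidence = 0.34), expected double-crossover frequency = 0.085 × 0.122 × 0.34 = 0.00353.
Expected number = 0.00353 × 1251 = 4.41 ≈ 4.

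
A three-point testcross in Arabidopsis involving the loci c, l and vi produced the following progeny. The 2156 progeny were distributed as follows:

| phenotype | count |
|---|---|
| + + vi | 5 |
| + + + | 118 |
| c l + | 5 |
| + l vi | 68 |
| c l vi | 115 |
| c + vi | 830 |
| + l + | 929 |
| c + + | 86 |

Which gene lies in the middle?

c

The two most frequent reciprocal classes, + l + and c + vi, are the parental types, so the F1 was + l + / c + vi.
The two rarest classes, c l + and + + vi, are the double crossovers. Comparing them with the parentals, only the c allele has switched, so c is the middle locus and the order is l – c – vi.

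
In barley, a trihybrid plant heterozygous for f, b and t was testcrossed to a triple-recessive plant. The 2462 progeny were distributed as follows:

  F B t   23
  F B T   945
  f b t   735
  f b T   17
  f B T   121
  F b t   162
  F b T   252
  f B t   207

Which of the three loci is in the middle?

t

The two most frequent reciprocal classes, F B T and f b t, are the parental types, so the F1 was F B T / f b t.
The two rarest classes, F B t and f b T, are the double crossovers. Comparing them with the parentals, only the t allele has switched, so t is the middle locus and the order is f – t – b.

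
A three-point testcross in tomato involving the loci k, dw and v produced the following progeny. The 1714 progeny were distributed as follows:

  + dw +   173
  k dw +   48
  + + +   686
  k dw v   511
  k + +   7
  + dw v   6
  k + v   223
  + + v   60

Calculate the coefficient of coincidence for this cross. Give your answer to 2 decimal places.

0.45

The two most frequent reciprocal classes, + + + and k dw v, are the parental types, so the F1 was + + + / k dw v.
The two rarest classes, k + + and + dw v, are the double crossovers. Comparing them with the parentals, only the k allele has switched, so k is the middle locus and the order is v – k – dw.
v–k: (108 + 13)/1714 = 0.0706; k–dw: (396 + 13)/1714 = 0.2386.
Expected DCO frequency = 0.0706 × 0.2386 ≈ 0.01685; observed = 13/1714 ≈ 0.00758.
Coefficient of coincidence = 0.00758/0.01685 ≈ 0.45.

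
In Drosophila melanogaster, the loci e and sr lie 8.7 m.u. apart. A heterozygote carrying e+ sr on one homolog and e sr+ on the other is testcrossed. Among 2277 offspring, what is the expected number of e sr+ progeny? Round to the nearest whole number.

A map distance of 8.7 m.u. corresponds to a recombination frequency of 0.087.
The F1 is e+ sr / e sr+, so e sr+ is a parental gamete class with expected frequency (1 − r)/2 = 0.913/2 = 0.4565.
Expected number = 0.4565 × 2277 = 1039.45 ≈ 1039.

1039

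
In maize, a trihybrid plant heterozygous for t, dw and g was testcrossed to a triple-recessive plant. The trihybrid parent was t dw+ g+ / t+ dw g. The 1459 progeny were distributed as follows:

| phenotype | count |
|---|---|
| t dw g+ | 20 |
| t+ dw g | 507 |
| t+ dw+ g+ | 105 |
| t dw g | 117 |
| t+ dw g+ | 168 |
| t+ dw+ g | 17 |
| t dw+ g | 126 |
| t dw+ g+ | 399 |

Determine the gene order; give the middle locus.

dw

The two rarest classes, t dw g+ and t+ dw+ g, are the double crossovers. Comparing them with the parentals, only the dw allele has switched, so dw is the middle locus and the order is g – dw – t.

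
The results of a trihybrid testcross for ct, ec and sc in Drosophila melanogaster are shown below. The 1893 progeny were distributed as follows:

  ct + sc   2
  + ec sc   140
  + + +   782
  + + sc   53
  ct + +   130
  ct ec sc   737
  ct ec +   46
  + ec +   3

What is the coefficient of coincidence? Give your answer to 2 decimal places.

0.33

The two most frequent reciprocal classes, + + + and ct ec sc, are the parental types, so the F1 was + + + / ct ec sc.
The two rarest classes, + ec + and ct + sc, are the double crossovers. Comparing them with the parentals, only the ec allele has switched, so ec is the middle locus and the order is sc – ec – ct.
sc–ec: (99 + 5)/1893 = 0.0549; ec–ct: (270 + 5)/1893 = 0.1453.
Expected DCO frequency = 0.0549 × 0.1453 ≈ 0.00798; observed = 5/1893 ≈ 0.00264.
Coefficient of coincidence = 0.00264/0.00798 ≈ 0.33.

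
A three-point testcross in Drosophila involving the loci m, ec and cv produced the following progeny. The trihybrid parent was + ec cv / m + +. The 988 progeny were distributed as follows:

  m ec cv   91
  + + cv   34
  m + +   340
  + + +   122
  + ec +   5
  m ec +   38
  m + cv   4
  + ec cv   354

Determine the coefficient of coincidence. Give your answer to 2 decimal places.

The two rarest classes, + ec + and m + cv, are the double crossovers. Comparing them with the parentals, only the cv allele has switched, so cv is the middle locus and the order is m – cv – ec.
m–cv: (213 + 9)/988 = 0.2247; cv–ec: (72 + 9)/988 = 0.0820.
Expected DCO frequency = 0.2247 × 0.0820 ≈ 0.01843; observed = 9/988 ≈ 0.00911.
Coefficient of coincidence = 0.00911/0.01843 ≈ 0.49.

0.49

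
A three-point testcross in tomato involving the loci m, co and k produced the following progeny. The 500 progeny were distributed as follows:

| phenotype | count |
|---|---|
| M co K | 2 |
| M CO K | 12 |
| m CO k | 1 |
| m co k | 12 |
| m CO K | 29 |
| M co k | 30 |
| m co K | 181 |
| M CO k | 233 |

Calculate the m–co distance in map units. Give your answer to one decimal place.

12.4 map units

The two most frequent reciprocal classes, m co K and M CO k, are the parental types, so the F1 was m co K / M CO k.
The two rarest classes, M co K and m CO k, are the double crossovers. Comparing them with the parentals, only the m allele has switched, so m is the middle locus and the order is co – m – k.
Crossovers in the co–m interval produce the single-crossover classes m CO K and M co k (29 + 30 = 59) plus the double crossovers (3).
RF(co–m) = (59 + 3) / 500 = 62/500 = 0.1240 → 12.4 map units.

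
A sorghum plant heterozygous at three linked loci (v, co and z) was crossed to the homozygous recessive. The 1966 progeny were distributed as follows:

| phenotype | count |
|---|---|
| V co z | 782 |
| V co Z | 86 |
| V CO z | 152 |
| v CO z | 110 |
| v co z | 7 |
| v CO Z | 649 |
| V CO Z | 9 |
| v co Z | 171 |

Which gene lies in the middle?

v

The two most frequent reciprocal classes, v CO Z and V co z, are the parental types, so the F1 was v CO Z / V co z.
The two rarest classes, V CO Z and v co z, are the double crossovers. Comparing them with the parentals, only the v allele has switched, so v is the middle locus and the order is co – v – z.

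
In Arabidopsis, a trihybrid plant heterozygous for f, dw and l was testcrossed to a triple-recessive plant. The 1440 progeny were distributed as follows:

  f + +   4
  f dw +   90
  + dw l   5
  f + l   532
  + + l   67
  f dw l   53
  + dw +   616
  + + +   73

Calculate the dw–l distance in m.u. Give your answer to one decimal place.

The two most frequent reciprocal classes, f + l and + dw +, are the parental types, so the F1 was f + l / + dw +.
The two rarest classes, f + + and + dw l, are the double crossovers. Comparing them with the parentals, only the l allele has switched, so l is the middle locus and the order is dw – l – f.
Crossovers in the dw–l interval produce the single-crossover classes f dw l and + + + (53 + 73 = 126) plus the double crossovers (9).
RF(dw–l) = (126 + 9) / 1440 = 135/1440 = 0.0938 → 9.4 m.u.

9.4 m.u.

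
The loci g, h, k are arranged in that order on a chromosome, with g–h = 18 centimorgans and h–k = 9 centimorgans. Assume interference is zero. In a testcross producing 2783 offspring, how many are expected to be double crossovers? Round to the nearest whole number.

Map distances give recombination frequencies of 0.180 and 0.090 for the two intervals.
With no interference, expected double-crossover frequency = 0.180 × 0.090 = 0.01620.
Expected number = 0.01620 × 2783 = 45.08 ≈ 45.

45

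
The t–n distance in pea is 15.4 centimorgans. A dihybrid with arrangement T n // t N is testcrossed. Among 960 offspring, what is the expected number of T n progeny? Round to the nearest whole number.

406

A map distance of 15.4 centimorgans corresponds to a recombination frequency of 0.154.
The F1 is T n / t N, so T n is a parental gamete class with expected frequency (1 − r)/2 = 0.846/2 = 0.4230.
Expected number = 0.4230 × 960 = 406.08 ≈ 406.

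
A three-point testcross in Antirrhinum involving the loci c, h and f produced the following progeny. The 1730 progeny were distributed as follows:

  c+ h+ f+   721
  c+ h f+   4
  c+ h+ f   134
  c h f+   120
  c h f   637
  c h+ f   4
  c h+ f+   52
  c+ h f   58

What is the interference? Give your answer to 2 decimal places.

0.55

The two most frequent reciprocal classes, c+ h+ f+ and c h f, are the parental types, so the F1 was c+ h+ f+ / c h f.
The two rarest classes, c+ h f+ and c h+ f, are the double crossovers. Comparing them with the parentals, only the h allele has switched, so h is the middle locus and the order is c – h – f.
c–h: (110 + 8)/1730 = 0.0682; h–f: (254 + 8)/1730 = 0.1514.
Expected DCO frequency = 0.0682 × 0.1514 ≈ 0.01033; observed = 8/1730 ≈ 0.00462.
Coefficient of coincidence = 0.00462/0.01033 ≈ 0.45; interference = 1 − 0.45 = 0.55.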